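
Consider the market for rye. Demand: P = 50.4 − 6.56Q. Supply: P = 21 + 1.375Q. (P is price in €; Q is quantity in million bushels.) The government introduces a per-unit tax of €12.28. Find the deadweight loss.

Competitive equilibrium: 50.4 − 6.56Q = 21 + 1.375Q → Q* = 3.7051, P* = 26.0945.
With the tax, the buyer price exceeds the seller price by 12.28: (50.4 − 6.56Q) − (21 + 1.375Q) = 12.28 → Q' = 2.1575.
ΔQ = 3.7051 − 2.1575 = 1.5476; the wedge equals the tax, 12.28.
Deadweight loss = ½ × 1.5476 × 12.28 = €9.50 million.

€9.50 million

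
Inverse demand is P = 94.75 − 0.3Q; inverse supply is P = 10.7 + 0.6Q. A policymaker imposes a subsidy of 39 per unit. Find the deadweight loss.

845

Competitive equilibrium: 94.75 − 0.3Q = 10.7 + 0.6Q → Q* = 93.3889, P* = 66.7333.
The subsidy lowers effective supply by 39: P = 0.6Q − 28.3.
New quantity: 94.75 − 0.3Q = 0.6Q − 28.3 → Q' = 136.7222.
Overproduction ΔQ = 136.7222 − 93.3889 = 43.3333; wedge = subsidy = 39.
Welfare loss = ½ × 43.3333 × 39 = 845.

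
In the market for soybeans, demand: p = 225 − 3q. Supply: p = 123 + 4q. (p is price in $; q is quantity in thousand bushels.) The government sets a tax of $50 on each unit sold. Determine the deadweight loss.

Competitive equilibrium: 225 − 3q = 123 + 4q → q* = 14.5714, p* = 181.2857.
With the tax, the buyer price exceeds the seller price by 50: (225 − 3q) − (123 + 4q) = 50 → q' = 7.4286.
Δq = 14.5714 − 7.4286 = 7.1428; the wedge equals the tax, 50.
DWL = ½ × 7.1428 × 50 = $178.57 thousand.

$178.57 thousand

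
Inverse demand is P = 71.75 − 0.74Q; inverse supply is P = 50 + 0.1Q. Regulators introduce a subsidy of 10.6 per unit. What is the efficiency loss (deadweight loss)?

66.88

Competitive equilibrium: 71.75 − 0.74Q = 50 + 0.1Q → Q* = 25.8929, P* = 52.5893.
The subsidy lowers effective supply by 10.6: P = 39.4 + 0.1Q.
New quantity: 71.75 − 0.74Q = 39.4 + 0.1Q → Q' = 38.5119.
Overproduction ΔQ = 38.5119 − 25.8929 = 12.619; wedge = subsidy = 10.6.
Welfare loss = ½ × 12.619 × 10.6 = 66.88.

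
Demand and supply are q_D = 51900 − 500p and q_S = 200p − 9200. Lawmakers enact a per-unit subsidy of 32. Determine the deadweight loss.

73142.86

In inverse form: demand p = 103.8 − 0.002q, supply p = 46 + 0.005q.
Competitive equilibrium: 103.8 − 0.002q = 46 + 0.005q → q* = 8257.1429, p* = 87.2857.
The subsidy lowers effective supply by 32: p = 14 + 0.005q.
New quantity: 103.8 − 0.002q = 14 + 0.005q → q' = 12828.5714.
Overproduction Δq = 12828.5714 − 8257.1429 = 4571.4285; wedge = subsidy = 32.
Welfare loss = ½ × 4571.4285 × 32 = 73142.86.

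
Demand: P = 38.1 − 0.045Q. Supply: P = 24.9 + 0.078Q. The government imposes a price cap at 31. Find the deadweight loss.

Competitive equilibrium: 38.1 − 0.045Q = 24.9 + 0.078Q → Q* = 107.3171, P* = 33.2707.
At the ceiling P = 31, quantity supplied = (31 − 24.9)/0.078 = 78.2051.
Willingness to pay at Q' = 78.2051: 38.1 − 0.045·78.2051 = 34.5808.
ΔQ = 107.3171 − 78.2051 = 29.112; wedge = 34.5808 − 31 = 3.5808.
The triangle = ½ × 29.112 × 3.5808 = 52.12.

52.12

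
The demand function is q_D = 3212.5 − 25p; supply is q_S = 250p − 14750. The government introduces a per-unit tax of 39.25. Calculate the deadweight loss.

17506.39

In inverse form: demand p = 128.5 − 0.04q, supply p = 59 + 0.004q.
Competitive equilibrium: 128.5 − 0.04q = 59 + 0.004q → q* = 1579.5455, p* = 65.3182.
With the tax, the buyer price exceeds the seller price by 39.25: (128.5 − 0.04q) − (59 + 0.004q) = 39.25 → q' = 687.5.
Δq = 1579.5455 − 687.5 = 892.0455; the wedge equals the tax, 39.25.
DWL = ½ × 892.0455 × 39.25 = 17506.39.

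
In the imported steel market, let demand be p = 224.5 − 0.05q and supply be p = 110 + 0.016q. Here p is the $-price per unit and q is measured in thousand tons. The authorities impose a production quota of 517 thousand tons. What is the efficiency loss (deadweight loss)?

$48944.11 thousand

Competitive equilibrium: 224.5 − 0.05q = 110 + 0.016q → q* = 1734.8485, p* = 137.7576.
At q = 517: demand price = 224.5 − 0.05·517 = 198.65; supply price = 110 + 0.016·517 = 118.272.
Δq = 1734.8485 − 517 = 1217.8485; wedge = 198.65 − 118.272 = 80.378.
Welfare loss = ½ × 1217.8485 × 80.378 = $48944.11 thousand.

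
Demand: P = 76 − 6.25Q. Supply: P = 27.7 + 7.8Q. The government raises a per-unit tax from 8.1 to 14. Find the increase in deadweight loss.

4.64

Competitive equilibrium: 76 − 6.25Q = 27.7 + 7.8Q → Q* = 3.4377, P* = 54.5142.
For a per-unit tax t: ΔQ = t/14.05, so DWL = ½·t·(t/14.05) = t²/28.1.
At t = 8.1: DWL = 2.335. At t = 14: DWL = 6.975.
Increase = 6.975 − 2.335 = 4.64.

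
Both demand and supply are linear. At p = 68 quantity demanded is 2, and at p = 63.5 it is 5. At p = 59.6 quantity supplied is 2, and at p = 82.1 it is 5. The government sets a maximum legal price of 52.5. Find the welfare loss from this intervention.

15.90

Demand slope = (63.5 − 68)/(5 − 2) = −1.5, so p = 71 − 1.5q.
Supply slope = (82.1 − 59.6)/(5 − 2) = 7.5, so p = 44.6 + 7.5q.
Competitive equilibrium: 71 − 1.5q = 44.6 + 7.5q → q* = 2.9333, p* = 66.6.
At the ceiling p = 52.5, quantity supplied = (52.5 − 44.6)/7.5 = 1.0533.
Willingness to pay at q' = 1.0533: 71 − 1.5·1.0533 = 69.4201.
Δq = 2.9333 − 1.0533 = 1.88; wedge = 69.4201 − 52.5 = 16.9201.
DWL = ½ × 1.88 × 16.9201 = 15.90.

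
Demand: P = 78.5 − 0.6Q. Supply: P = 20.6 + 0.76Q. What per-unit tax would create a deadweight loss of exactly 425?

Competitive equilibrium: 78.5 − 0.6Q = 20.6 + 0.76Q → Q* = 42.5735, P* = 52.9559.
A tax t gives ΔQ = t/1.36 and wedge t, so DWL = t²/2.72.
t²/2.72 = 425 → t² = 1156 → t = 34.

34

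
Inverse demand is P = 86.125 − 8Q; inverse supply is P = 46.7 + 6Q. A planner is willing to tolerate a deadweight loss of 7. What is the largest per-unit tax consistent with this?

Competitive equilibrium: 86.125 − 8Q = 46.7 + 6Q → Q* = 2.8161, P* = 63.5964.
A tax t gives ΔQ = t/14 and wedge t, so DWL = t²/28.
t²/28 = 7 → t² = 196 → t = 14.

14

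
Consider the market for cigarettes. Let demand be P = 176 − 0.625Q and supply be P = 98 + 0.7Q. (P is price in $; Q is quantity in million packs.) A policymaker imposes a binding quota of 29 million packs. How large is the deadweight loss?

$591.01 million

Competitive equilibrium: 176 − 0.625Q = 98 + 0.7Q → Q* = 58.8679, P* = 139.2075.
At Q = 29: demand price = 176 − 0.625·29 = 157.875; supply price = 98 + 0.7·29 = 118.3.
ΔQ = 58.8679 − 29 = 29.8679; wedge = 157.875 − 118.3 = 39.575.
The triangle = ½ × 29.8679 × 39.575 = $591.01 million.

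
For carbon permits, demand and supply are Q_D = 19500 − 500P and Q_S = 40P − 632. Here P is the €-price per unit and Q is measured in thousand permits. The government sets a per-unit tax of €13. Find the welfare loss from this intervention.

€3129.63 thousand

In inverse form: demand P = 39 − 0.002Q, supply P = 15.8 + 0.025Q.
Competitive equilibrium: 39 − 0.002Q = 15.8 + 0.025Q → Q* = 859.2593, P* = 37.2815.
With the tax, the buyer price exceeds the seller price by 13: (39 − 0.002Q) − (15.8 + 0.025Q) = 13 → Q' = 377.7778.
ΔQ = 859.2593 − 377.7778 = 481.4815; the wedge equals the tax, 13.
Welfare loss = ½ × 481.4815 × 13 = €3129.63 thousand.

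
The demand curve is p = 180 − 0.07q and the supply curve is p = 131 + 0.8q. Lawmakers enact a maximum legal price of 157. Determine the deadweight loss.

246.85

Competitive equilibrium: 180 − 0.07q = 131 + 0.8q → q* = 56.3218, p* = 176.0575.
At the ceiling p = 157, quantity supplied = (157 − 131)/0.8 = 32.5.
Willingness to pay at q' = 32.5: 180 − 0.07·32.5 = 177.725.
Δq = 56.3218 − 32.5 = 23.8218; wedge = 177.725 − 157 = 20.725.
Welfare loss = ½ × 23.8218 × 20.725 = 246.85.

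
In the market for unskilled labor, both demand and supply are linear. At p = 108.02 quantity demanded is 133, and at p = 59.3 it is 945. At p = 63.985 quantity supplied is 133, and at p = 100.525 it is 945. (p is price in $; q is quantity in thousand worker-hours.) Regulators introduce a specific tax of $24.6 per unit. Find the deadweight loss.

$2881.71 thousand

Demand slope = (59.3 − 108.02)/(945 − 133) = −0.06, so p = 116 − 0.06q.
Supply slope = (100.525 − 63.985)/(945 − 133) = 0.045, so p = 58 + 0.045q.
Competitive equilibrium: 116 − 0.06q = 58 + 0.045q → q* = 552.38095, p* = 82.85714.
With the tax, the buyer price exceeds the seller price by 24.6: (116 − 0.06q) − (58 + 0.045q) = 24.6 → q' = 318.09524.
Δq = 552.38095 − 318.09524 = 234.28571; the wedge equals the tax, 24.6.
The triangle = ½ × 234.28571 × 24.6 = $2881.71 thousand.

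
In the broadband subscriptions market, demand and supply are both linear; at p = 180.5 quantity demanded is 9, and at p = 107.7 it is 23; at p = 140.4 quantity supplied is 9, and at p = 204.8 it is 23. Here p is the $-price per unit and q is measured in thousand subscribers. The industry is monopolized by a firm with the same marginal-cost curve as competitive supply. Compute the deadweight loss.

Demand slope = (107.7 − 180.5)/(23 − 9) = −5.2, so p = 227.3 − 5.2q.
Supply slope = (204.8 − 140.4)/(23 − 9) = 4.6, so p = 99 + 4.6q.
Competitive equilibrium: 227.3 − 5.2q = 99 + 4.6q → q* = 13.0918, p* = 159.2224.
Marginal revenue: MR = 227.3 − 10.4q. Set MR = MC: 227.3 − 10.4q = 99 + 4.6q → q_m = 8.5533.
Price p_m = 227.3 − 5.2·8.5533 = 182.8228; MC(q_m) = 99 + 4.6·8.5533 = 138.3452.
Competitive q* = 13.0918, so Δq = 4.5385; wedge = 182.8228 − 138.3452 = 44.4776.
DWL = ½ × 4.5385 × 44.4776 = $100.93 thousand.

$100.93 thousand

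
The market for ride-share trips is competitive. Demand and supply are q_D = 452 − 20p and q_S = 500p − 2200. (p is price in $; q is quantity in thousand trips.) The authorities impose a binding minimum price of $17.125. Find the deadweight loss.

$1503.85 thousand

In inverse form: demand p = 22.6 − 0.05q, supply p = 4.4 + 0.002q.
Competitive equilibrium: 22.6 − 0.05q = 4.4 + 0.002q → q* = 350, p* = 5.1.
At the floor p = 17.125, quantity demanded = (22.6 − 17.125)/0.05 = 109.5.
Sellers' marginal cost at q' = 109.5: 4.4 + 0.002·109.5 = 4.619.
Δq = 350 − 109.5 = 240.5; wedge = 17.125 − 4.619 = 12.506.
The triangle = ½ × 240.5 × 12.506 = $1503.85 thousand.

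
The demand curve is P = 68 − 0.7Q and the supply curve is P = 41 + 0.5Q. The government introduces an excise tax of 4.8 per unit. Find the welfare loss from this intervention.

9.60

Competitive equilibrium: 68 − 0.7Q = 41 + 0.5Q → Q* = 22.5, P* = 52.25.
With the tax, the buyer price exceeds the seller price by 4.8: (68 − 0.7Q) − (41 + 0.5Q) = 4.8 → Q' = 18.5.
ΔQ = 22.5 − 18.5 = 4; the wedge equals the tax, 4.8.
Welfare loss = ½ × 4 × 4.8 = 9.60.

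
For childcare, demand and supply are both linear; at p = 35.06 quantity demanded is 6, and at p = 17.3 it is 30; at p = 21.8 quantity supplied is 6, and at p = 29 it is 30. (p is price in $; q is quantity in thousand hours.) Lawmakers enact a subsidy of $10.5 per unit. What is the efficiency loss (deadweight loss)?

Demand slope = (17.3 − 35.06)/(30 − 6) = −0.74, so p = 39.5 − 0.74q.
Supply slope = (29 − 21.8)/(30 − 6) = 0.3, so p = 20 + 0.3q.
Competitive equilibrium: 39.5 − 0.74q = 20 + 0.3q → q* = 18.75, p* = 25.625.
The subsidy lowers effective supply by 10.5: p = 9.5 + 0.3q.
New quantity: 39.5 − 0.74q = 9.5 + 0.3q → q' = 28.84615.
Overproduction Δq = 28.84615 − 18.75 = 10.09615; wedge = subsidy = 10.5.
The triangle = ½ × 10.09615 × 10.5 = $53 thousand.

$53 thousand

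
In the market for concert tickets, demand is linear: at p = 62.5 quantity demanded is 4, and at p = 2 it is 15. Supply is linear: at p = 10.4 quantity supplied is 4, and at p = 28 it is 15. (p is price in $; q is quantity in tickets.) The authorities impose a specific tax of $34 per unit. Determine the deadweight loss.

Demand slope = (2 − 62.5)/(15 − 4) = −5.5, so p = 84.5 − 5.5q.
Supply slope = (28 − 10.4)/(15 − 4) = 1.6, so p = 4 + 1.6q.
Competitive equilibrium: 84.5 − 5.5q = 4 + 1.6q → q* = 11.338, p* = 22.1408.
With the tax, the buyer price exceeds the seller price by 34: (84.5 − 5.5q) − (4 + 1.6q) = 34 → q' = 6.5493.
Δq = 11.338 − 6.5493 = 4.7887; the wedge equals the tax, 34.
The triangle = ½ × 4.7887 × 34 = $81.41.

$81.41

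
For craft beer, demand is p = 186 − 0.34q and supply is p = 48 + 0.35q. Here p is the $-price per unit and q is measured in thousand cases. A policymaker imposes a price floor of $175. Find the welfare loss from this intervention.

$9696.41 thousand

Competitive equilibrium: 186 − 0.34q = 48 + 0.35q → q* = 200, p* = 118.
At the floor p = 175, quantity demanded = (186 − 175)/0.34 = 32.3529.
Sellers' marginal cost at q' = 32.3529: 48 + 0.35·32.3529 = 59.3235.
Δq = 200 − 32.3529 = 167.6471; wedge = 175 − 59.3235 = 115.6765.
Welfare loss = ½ × 167.6471 × 115.6765 = $9696.41 thousand.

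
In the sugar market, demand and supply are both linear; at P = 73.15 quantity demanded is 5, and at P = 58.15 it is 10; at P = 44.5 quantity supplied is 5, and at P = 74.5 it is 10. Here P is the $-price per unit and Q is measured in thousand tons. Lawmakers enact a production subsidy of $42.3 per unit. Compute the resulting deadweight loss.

Demand slope = (58.15 − 73.15)/(10 − 5) = −3, so P = 88.15 − 3Q.
Supply slope = (74.5 − 44.5)/(10 − 5) = 6, so P = 14.5 + 6Q.
Competitive equilibrium: 88.15 − 3Q = 14.5 + 6Q → Q* = 8.1833, P* = 63.6.
The subsidy lowers effective supply by 42.3: P = 6Q − 27.8.
New quantity: 88.15 − 3Q = 6Q − 27.8 → Q' = 12.8833.
Overproduction ΔQ = 12.8833 − 8.1833 = 4.7; wedge = subsidy = 42.3.
Welfare loss = ½ × 4.7 × 42.3 = $99.405 thousand.

$99.405 thousand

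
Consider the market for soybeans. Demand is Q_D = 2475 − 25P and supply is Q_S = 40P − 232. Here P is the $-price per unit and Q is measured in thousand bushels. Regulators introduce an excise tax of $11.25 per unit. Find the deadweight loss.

$973.56 thousand

In inverse form: demand P = 99 − 0.04Q, supply P = 5.8 + 0.025Q.
Competitive equilibrium: 99 − 0.04Q = 5.8 + 0.025Q → Q* = 1433.8462, P* = 41.6462.
With the tax, the buyer price exceeds the seller price by 11.25: (99 − 0.04Q) − (5.8 + 0.025Q) = 11.25 → Q' = 1260.7692.
ΔQ = 1433.8462 − 1260.7692 = 173.077; the wedge equals the tax, 11.25.
Deadweight loss = ½ × 173.077 × 11.25 = $973.56 thousand.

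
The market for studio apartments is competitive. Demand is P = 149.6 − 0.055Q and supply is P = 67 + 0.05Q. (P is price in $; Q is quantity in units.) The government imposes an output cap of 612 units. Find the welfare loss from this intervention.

$1601.69

Competitive equilibrium: 149.6 − 0.055Q = 67 + 0.05Q → Q* = 786.6667, P* = 106.3333.
At Q = 612: demand price = 149.6 − 0.055·612 = 115.94; supply price = 67 + 0.05·612 = 97.6.
ΔQ = 786.6667 − 612 = 174.6667; wedge = 115.94 − 97.6 = 18.34.
Welfare loss = ½ × 174.6667 × 18.34 = $1601.69.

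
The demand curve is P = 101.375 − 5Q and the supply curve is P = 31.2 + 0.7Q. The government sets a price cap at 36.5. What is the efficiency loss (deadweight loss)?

Competitive equilibrium: 101.375 − 5Q = 31.2 + 0.7Q → Q* = 12.3114, P* = 39.818.
At the ceiling P = 36.5, quantity supplied = (36.5 − 31.2)/0.7 = 7.5714.
Willingness to pay at Q' = 7.5714: 101.375 − 5·7.5714 = 63.518.
ΔQ = 12.3114 − 7.5714 = 4.74; wedge = 63.518 − 36.5 = 27.018.
DWL = ½ × 4.74 × 27.018 = 64.03.

64.03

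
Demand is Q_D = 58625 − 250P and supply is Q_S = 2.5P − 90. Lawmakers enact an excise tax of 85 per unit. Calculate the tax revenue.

23879.95

In inverse form: demand P = 234.5 − 0.004Q, supply P = 36 + 0.4Q.
Competitive equilibrium: 234.5 − 0.004Q = 36 + 0.4Q → Q* = 491.3366, P* = 232.5347.
With the tax, the buyer price exceeds the seller price by 85: (234.5 − 0.004Q) − (36 + 0.4Q) = 85 → Q' = 280.9406.
Tax revenue = 85 × 280.9406 = 23879.95.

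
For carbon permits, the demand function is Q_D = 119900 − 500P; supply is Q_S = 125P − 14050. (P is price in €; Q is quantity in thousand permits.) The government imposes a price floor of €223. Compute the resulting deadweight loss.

€94178 thousand

In inverse form: demand P = 239.8 − 0.002Q, supply P = 112.4 + 0.008Q.
Competitive equilibrium: 239.8 − 0.002Q = 112.4 + 0.008Q → Q* = 12740, P* = 214.32.
At the floor P = 223, quantity demanded = (239.8 − 223)/0.002 = 8400.
Sellers' marginal cost at Q' = 8400: 112.4 + 0.008·8400 = 179.6.
ΔQ = 12740 − 8400 = 4340; wedge = 223 − 179.6 = 43.4.
Welfare loss = ½ × 4340 × 43.4 = €94178 thousand.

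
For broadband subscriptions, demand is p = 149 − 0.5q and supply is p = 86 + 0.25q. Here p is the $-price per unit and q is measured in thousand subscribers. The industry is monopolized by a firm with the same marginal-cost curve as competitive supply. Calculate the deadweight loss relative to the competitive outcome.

$423.36 thousand

Competitive equilibrium: 149 − 0.5q = 86 + 0.25q → q* = 84, p* = 107.
Marginal revenue: MR = 149 − q. Set MR = MC: 149 − q = 86 + 0.25q → q_m = 50.4.
Price p_m = 149 − 0.5·50.4 = 123.8; MC(q_m) = 86 + 0.25·50.4 = 98.6.
Competitive q* = 84, so Δq = 33.6; wedge = 123.8 − 98.6 = 25.2.
DWL = ½ × 33.6 × 25.2 = $423.36 thousand.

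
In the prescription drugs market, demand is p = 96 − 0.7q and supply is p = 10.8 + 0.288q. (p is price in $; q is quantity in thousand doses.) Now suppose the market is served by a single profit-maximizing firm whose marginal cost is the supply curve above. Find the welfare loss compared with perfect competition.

Competitive equilibrium: 96 − 0.7q = 10.8 + 0.288q → q* = 86.2348, p* = 35.6356.
Marginal revenue: MR = 96 − 1.4q. Set MR = MC: 96 − 1.4q = 10.8 + 0.288q → q_m = 50.4739.
Price p_m = 96 − 0.7·50.4739 = 60.6683; MC(q_m) = 10.8 + 0.288·50.4739 = 25.3365.
Competitive q* = 86.2348, so Δq = 35.7609; wedge = 60.6683 − 25.3365 = 35.3318.
Welfare loss = ½ × 35.7609 × 35.3318 = $631.75 thousand.

$631.75 thousand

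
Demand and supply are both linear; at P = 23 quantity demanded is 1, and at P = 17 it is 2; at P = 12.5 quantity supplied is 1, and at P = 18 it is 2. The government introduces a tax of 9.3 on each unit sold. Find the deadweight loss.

Demand slope = (17 − 23)/(2 − 1) = −6, so P = 29 − 6Q.
Supply slope = (18 − 12.5)/(2 − 1) = 5.5, so P = 7 + 5.5Q.
Competitive equilibrium: 29 − 6Q = 7 + 5.5Q → Q* = 1.913, P* = 17.5217.
With the tax, the buyer price exceeds the seller price by 9.3: (29 − 6Q) − (7 + 5.5Q) = 9.3 → Q' = 1.1043.
ΔQ = 1.913 − 1.1043 = 0.8087; the wedge equals the tax, 9.3.
Deadweight loss = ½ × 0.8087 × 9.3 = 3.76.

3.76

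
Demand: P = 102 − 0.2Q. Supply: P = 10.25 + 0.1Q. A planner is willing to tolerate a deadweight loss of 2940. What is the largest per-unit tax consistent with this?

42

Competitive equilibrium: 102 − 0.2Q = 10.25 + 0.1Q → Q* = 305.8333, P* = 40.8333.
A tax t gives ΔQ = t/0.3 and wedge t, so DWL = t²/0.6.
t²/0.6 = 2940 → t² = 1764 → t = 42.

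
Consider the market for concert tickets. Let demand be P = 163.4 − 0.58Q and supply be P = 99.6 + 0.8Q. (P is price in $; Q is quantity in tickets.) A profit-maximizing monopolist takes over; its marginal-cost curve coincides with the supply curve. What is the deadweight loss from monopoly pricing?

Competitive equilibrium: 163.4 − 0.58Q = 99.6 + 0.8Q → Q* = 46.2319, P* = 136.5855.
Marginal revenue: MR = 163.4 − 1.16Q. Set MR = MC: 163.4 − 1.16Q = 99.6 + 0.8Q → Q_m = 32.551.
Price P_m = 163.4 − 0.58·32.551 = 144.5204; MC(Q_m) = 99.6 + 0.8·32.551 = 125.6408.
Competitive Q* = 46.2319, so ΔQ = 13.6809; wedge = 144.5204 − 125.6408 = 18.8796.
The triangle = ½ × 13.6809 × 18.8796 = $129.14.

$129.14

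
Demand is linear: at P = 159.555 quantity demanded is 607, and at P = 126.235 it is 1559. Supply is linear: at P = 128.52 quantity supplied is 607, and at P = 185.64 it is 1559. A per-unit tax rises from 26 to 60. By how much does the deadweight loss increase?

Demand slope = (126.235 − 159.555)/(1559 − 607) = −0.035, so P = 180.8 − 0.035Q.
Supply slope = (185.64 − 128.52)/(1559 − 607) = 0.06, so P = 92.1 + 0.06Q.
Competitive equilibrium: 180.8 − 0.035Q = 92.1 + 0.06Q → Q* = 933.6842, P* = 148.1211.
For a per-unit tax t: ΔQ = t/0.095, so DWL = ½·t·(t/0.095) = t²/0.19.
At t = 26: DWL = 3557.895. At t = 60: DWL = 18947.368.
Increase = 18947.368 − 3557.895 = 15389.47.

15389.47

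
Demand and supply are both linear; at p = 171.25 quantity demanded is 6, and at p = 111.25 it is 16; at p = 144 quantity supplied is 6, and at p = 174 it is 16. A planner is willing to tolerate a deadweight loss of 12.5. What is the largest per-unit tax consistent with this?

15

Demand slope = (111.25 − 171.25)/(16 − 6) = −6, so p = 207.25 − 6q.
Supply slope = (174 − 144)/(16 − 6) = 3, so p = 126 + 3q.
Competitive equilibrium: 207.25 − 6q = 126 + 3q → q* = 9.0278, p* = 153.0833.
A tax t gives Δq = t/9 and wedge t, so DWL = t²/18.
t²/18 = 12.5 → t² = 225 → t = 15.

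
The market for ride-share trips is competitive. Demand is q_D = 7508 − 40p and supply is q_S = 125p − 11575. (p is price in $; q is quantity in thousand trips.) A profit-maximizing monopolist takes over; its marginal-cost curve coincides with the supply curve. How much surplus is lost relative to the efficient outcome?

$25458.99 thousand

In inverse form: demand p = 187.7 − 0.025q, supply p = 92.6 + 0.008q.
Competitive equilibrium: 187.7 − 0.025q = 92.6 + 0.008q → q* = 2881.81818, p* = 115.65455.
Marginal revenue: MR = 187.7 − 0.05q. Set MR = MC: 187.7 − 0.05q = 92.6 + 0.008q → q_m = 1639.65517.
Price p_m = 187.7 − 0.025·1639.65517 = 146.70862; MC(q_m) = 92.6 + 0.008·1639.65517 = 105.71724.
Competitive q* = 2881.81818, so Δq = 1242.16301; wedge = 146.70862 − 105.71724 = 40.99138.
Welfare loss = ½ × 1242.16301 × 40.99138 = $25458.99 thousand.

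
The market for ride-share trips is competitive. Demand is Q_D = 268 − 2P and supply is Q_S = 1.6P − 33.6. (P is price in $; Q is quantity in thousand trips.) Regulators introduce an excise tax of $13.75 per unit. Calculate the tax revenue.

$1213.06 thousand

In inverse form: demand P = 134 − 0.5Q, supply P = 21 + 0.625Q.
Competitive equilibrium: 134 − 0.5Q = 21 + 0.625Q → Q* = 100.4444, P* = 83.7778.
With the tax, the buyer price exceeds the seller price by 13.75: (134 − 0.5Q) − (21 + 0.625Q) = 13.75 → Q' = 88.2222.
Tax revenue = 13.75 × 88.2222 = $1213.06 thousand.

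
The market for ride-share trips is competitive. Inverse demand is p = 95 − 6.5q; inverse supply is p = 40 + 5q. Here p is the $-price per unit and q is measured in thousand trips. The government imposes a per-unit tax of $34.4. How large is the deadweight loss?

$51.45 thousand

Competitive equilibrium: 95 − 6.5q = 40 + 5q → q* = 4.7826, p* = 63.913.
With the tax, the buyer price exceeds the seller price by 34.4: (95 − 6.5q) − (40 + 5q) = 34.4 → q' = 1.7913.
Δq = 4.7826 − 1.7913 = 2.9913; the wedge equals the tax, 34.4.
Deadweight loss = ½ × 2.9913 × 34.4 = $51.45 thousand.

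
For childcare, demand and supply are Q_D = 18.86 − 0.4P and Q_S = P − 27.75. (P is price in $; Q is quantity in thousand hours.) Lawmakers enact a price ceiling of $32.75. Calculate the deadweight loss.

In inverse form: demand P = 47.15 − 2.5Q, supply P = 27.75 + Q.
Competitive equilibrium: 47.15 − 2.5Q = 27.75 + Q → Q* = 5.5429, P* = 33.2929.
At the ceiling P = 32.75, quantity supplied = (32.75 − 27.75)/1 = 5.
Willingness to pay at Q' = 5: 47.15 − 2.5·5 = 34.65.
ΔQ = 5.5429 − 5 = 0.5429; wedge = 34.65 − 32.75 = 1.9.
Welfare loss = ½ × 0.5429 × 1.9 = $0.52 thousand.

$0.52 thousand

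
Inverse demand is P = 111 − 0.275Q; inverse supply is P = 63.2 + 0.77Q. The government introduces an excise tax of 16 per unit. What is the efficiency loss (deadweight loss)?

Competitive equilibrium: 111 − 0.275Q = 63.2 + 0.77Q → Q* = 45.7416, P* = 98.4211.
With the tax, the buyer price exceeds the seller price by 16: (111 − 0.275Q) − (63.2 + 0.77Q) = 16 → Q' = 30.4306.
ΔQ = 45.7416 − 30.4306 = 15.311; the wedge equals the tax, 16.
Welfare loss = ½ × 15.311 × 16 = 122.49.

122.49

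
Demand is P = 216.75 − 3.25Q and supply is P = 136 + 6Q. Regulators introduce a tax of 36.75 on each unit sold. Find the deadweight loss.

Competitive equilibrium: 216.75 − 3.25Q = 136 + 6Q → Q* = 8.7297, P* = 188.3784.
With the tax, the buyer price exceeds the seller price by 36.75: (216.75 − 3.25Q) − (136 + 6Q) = 36.75 → Q' = 4.7568.
ΔQ = 8.7297 − 4.7568 = 3.9729; the wedge equals the tax, 36.75.
The triangle = ½ × 3.9729 × 36.75 = 73.

73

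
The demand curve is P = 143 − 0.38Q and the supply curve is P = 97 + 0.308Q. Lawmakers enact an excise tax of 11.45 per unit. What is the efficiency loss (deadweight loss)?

95.28

Competitive equilibrium: 143 − 0.38Q = 97 + 0.308Q → Q* = 66.8605, P* = 117.593.
With the tax, the buyer price exceeds the seller price by 11.45: (143 − 0.38Q) − (97 + 0.308Q) = 11.45 → Q' = 50.218.
ΔQ = 66.8605 − 50.218 = 16.6425; the wedge equals the tax, 11.45.
DWL = ½ × 16.6425 × 11.45 = 95.28.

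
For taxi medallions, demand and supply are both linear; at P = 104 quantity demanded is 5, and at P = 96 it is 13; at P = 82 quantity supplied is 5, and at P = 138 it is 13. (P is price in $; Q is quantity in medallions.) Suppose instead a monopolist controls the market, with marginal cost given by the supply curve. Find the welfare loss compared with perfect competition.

Demand slope = (96 − 104)/(13 − 5) = −1, so P = 109 − Q.
Supply slope = (138 − 82)/(13 − 5) = 7, so P = 47 + 7Q.
Competitive equilibrium: 109 − Q = 47 + 7Q → Q* = 7.75, P* = 101.25.
Marginal revenue: MR = 109 − 2Q. Set MR = MC: 109 − 2Q = 47 + 7Q → Q_m = 6.8889.
Price P_m = 109 − 1·6.8889 = 102.1111; MC(Q_m) = 47 + 7·6.8889 = 95.2223.
Competitive Q* = 7.75, so ΔQ = 0.8611; wedge = 102.1111 − 95.2223 = 6.8888.
The triangle = ½ × 0.8611 × 6.8888 = $2.97.

$2.97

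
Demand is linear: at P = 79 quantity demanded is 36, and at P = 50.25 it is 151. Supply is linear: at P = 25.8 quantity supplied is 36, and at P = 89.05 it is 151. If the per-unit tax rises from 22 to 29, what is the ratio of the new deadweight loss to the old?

Demand slope = (50.25 − 79)/(151 − 36) = −0.25, so P = 88 − 0.25Q.
Supply slope = (89.05 − 25.8)/(151 − 36) = 0.55, so P = 6 + 0.55Q.
Competitive equilibrium: 88 − 0.25Q = 6 + 0.55Q → Q* = 102.5, P* = 62.375.
For a per-unit tax t: ΔQ = t/0.8, so DWL = ½·t·(t/0.8) = t²/1.6.
At t = 22: DWL = 302.5. At t = 29: DWL = 525.625.
Ratio = (29/22)² = 1.738.

1.738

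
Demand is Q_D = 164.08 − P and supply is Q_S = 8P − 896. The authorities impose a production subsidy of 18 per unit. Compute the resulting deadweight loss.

144

In inverse form: demand P = 164.08 − Q, supply P = 112 + 0.125Q.
Competitive equilibrium: 164.08 − Q = 112 + 0.125Q → Q* = 46.2933, P* = 117.7867.
The subsidy lowers effective supply by 18: P = 94 + 0.125Q.
New quantity: 164.08 − Q = 94 + 0.125Q → Q' = 62.2933.
Overproduction ΔQ = 62.2933 − 46.2933 = 16; wedge = subsidy = 18.
The triangle = ½ × 16 × 18 = 144.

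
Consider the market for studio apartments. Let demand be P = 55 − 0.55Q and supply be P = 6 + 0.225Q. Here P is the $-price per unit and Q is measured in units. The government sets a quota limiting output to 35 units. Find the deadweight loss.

Competitive equilibrium: 55 − 0.55Q = 6 + 0.225Q → Q* = 63.2258, P* = 20.2258.
At Q = 35: demand price = 55 − 0.55·35 = 35.75; supply price = 6 + 0.225·35 = 13.875.
ΔQ = 63.2258 − 35 = 28.2258; wedge = 35.75 − 13.875 = 21.875.
Deadweight loss = ½ × 28.2258 × 21.875 = $308.72.

$308.72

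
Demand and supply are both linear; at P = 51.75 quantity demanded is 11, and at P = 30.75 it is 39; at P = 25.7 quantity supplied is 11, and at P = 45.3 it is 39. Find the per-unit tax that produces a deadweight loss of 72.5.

14.5

Demand slope = (30.75 − 51.75)/(39 − 11) = −0.75, so P = 60 − 0.75Q.
Supply slope = (45.3 − 25.7)/(39 − 11) = 0.7, so P = 18 + 0.7Q.
Competitive equilibrium: 60 − 0.75Q = 18 + 0.7Q → Q* = 28.9655, P* = 38.2759.
A tax t gives ΔQ = t/1.45 and wedge t, so DWL = t²/2.9.
t²/2.9 = 72.5 → t² = 210.25 → t = 14.5.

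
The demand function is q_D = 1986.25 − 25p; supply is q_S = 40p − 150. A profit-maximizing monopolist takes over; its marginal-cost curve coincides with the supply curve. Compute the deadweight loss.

6397.20

In inverse form: demand p = 79.45 − 0.04q, supply p = 3.75 + 0.025q.
Competitive equilibrium: 79.45 − 0.04q = 3.75 + 0.025q → q* = 1164.6154, p* = 32.8654.
Marginal revenue: MR = 79.45 − 0.08q. Set MR = MC: 79.45 − 0.08q = 3.75 + 0.025q → q_m = 720.9524.
Price p_m = 79.45 − 0.04·720.9524 = 50.6119; MC(q_m) = 3.75 + 0.025·720.9524 = 21.7738.
Competitive q* = 1164.6154, so Δq = 443.663; wedge = 50.6119 − 21.7738 = 28.8381.
Deadweight loss = ½ × 443.663 × 28.8381 = 6397.20.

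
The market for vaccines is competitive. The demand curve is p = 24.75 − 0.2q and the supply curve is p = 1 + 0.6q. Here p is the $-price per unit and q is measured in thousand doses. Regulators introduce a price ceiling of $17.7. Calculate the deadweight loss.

$1.38 thousand

Competitive equilibrium: 24.75 − 0.2q = 1 + 0.6q → q* = 29.6875, p* = 18.8125.
At the ceiling p = 17.7, quantity supplied = (17.7 − 1)/0.6 = 27.8333.
Willingness to pay at q' = 27.8333: 24.75 − 0.2·27.8333 = 19.1833.
Δq = 29.6875 − 27.8333 = 1.8542; wedge = 19.1833 − 17.7 = 1.4833.
DWL = ½ × 1.8542 × 1.4833 = $1.38 thousand.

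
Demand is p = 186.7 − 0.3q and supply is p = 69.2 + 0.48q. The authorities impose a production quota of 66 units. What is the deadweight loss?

Competitive equilibrium: 186.7 − 0.3q = 69.2 + 0.48q → q* = 150.641, p* = 141.5077.
At q = 66: demand price = 186.7 − 0.3·66 = 166.9; supply price = 69.2 + 0.48·66 = 100.88.
Δq = 150.641 − 66 = 84.641; wedge = 166.9 − 100.88 = 66.02.
DWL = ½ × 84.641 × 66.02 = 2794.

2794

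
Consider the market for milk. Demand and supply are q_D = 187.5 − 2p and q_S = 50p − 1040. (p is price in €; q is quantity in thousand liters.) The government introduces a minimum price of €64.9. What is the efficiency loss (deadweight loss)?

In inverse form: demand p = 93.75 − 0.5q, supply p = 20.8 + 0.02q.
Competitive equilibrium: 93.75 − 0.5q = 20.8 + 0.02q → q* = 140.2885, p* = 23.6058.
At the floor p = 64.9, quantity demanded = (93.75 − 64.9)/0.5 = 57.7.
Sellers' marginal cost at q' = 57.7: 20.8 + 0.02·57.7 = 21.954.
Δq = 140.2885 − 57.7 = 82.5885; wedge = 64.9 − 21.954 = 42.946.
Welfare loss = ½ × 82.5885 × 42.946 = €1773.42 thousand.

€1773.42 thousand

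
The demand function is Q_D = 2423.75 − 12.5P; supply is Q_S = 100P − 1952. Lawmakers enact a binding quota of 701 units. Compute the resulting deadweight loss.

In inverse form: demand P = 193.9 − 0.08Q, supply P = 19.52 + 0.01Q.
Competitive equilibrium: 193.9 − 0.08Q = 19.52 + 0.01Q → Q* = 1937.55556, P* = 38.89556.
At Q = 701: demand price = 193.9 − 0.08·701 = 137.82; supply price = 19.52 + 0.01·701 = 26.53.
ΔQ = 1937.55556 − 701 = 1236.55556; wedge = 137.82 − 26.53 = 111.29.
Deadweight loss = ½ × 1236.55556 × 111.29 = 68808.13.

68808.13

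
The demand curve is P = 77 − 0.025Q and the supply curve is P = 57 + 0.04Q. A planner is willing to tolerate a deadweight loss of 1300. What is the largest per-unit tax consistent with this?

13

Competitive equilibrium: 77 − 0.025Q = 57 + 0.04Q → Q* = 307.6923, P* = 69.3077.
A tax t gives ΔQ = t/0.065 and wedge t, so DWL = t²/0.13.
t²/0.13 = 1300 → t² = 169 → t = 13.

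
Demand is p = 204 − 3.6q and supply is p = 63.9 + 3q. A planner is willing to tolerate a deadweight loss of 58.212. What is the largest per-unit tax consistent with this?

27.72

Competitive equilibrium: 204 − 3.6q = 63.9 + 3q → q* = 21.2273, p* = 127.5818.
A tax t gives Δq = t/6.6 and wedge t, so DWL = t²/13.2.
t²/13.2 = 58.212 → t² = 768.3984 → t = 27.72.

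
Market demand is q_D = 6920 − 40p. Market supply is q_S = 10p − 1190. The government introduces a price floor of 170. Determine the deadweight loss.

In inverse form: demand p = 173 − 0.025q, supply p = 119 + 0.1q.
Competitive equilibrium: 173 − 0.025q = 119 + 0.1q → q* = 432, p* = 162.2.
At the floor p = 170, quantity demanded = (173 − 170)/0.025 = 120.
Sellers' marginal cost at q' = 120: 119 + 0.1·120 = 131.
Δq = 432 − 120 = 312; wedge = 170 − 131 = 39.
Welfare loss = ½ × 312 × 39 = 6084.

6084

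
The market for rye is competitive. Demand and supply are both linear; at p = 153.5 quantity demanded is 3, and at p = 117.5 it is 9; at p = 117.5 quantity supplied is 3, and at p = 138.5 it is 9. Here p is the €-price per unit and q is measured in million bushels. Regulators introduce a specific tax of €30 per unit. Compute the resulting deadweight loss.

Demand slope = (117.5 − 153.5)/(9 − 3) = −6, so p = 171.5 − 6q.
Supply slope = (138.5 − 117.5)/(9 − 3) = 3.5, so p = 107 + 3.5q.
Competitive equilibrium: 171.5 − 6q = 107 + 3.5q → q* = 6.7895, p* = 130.7632.
With the tax, the buyer price exceeds the seller price by 30: (171.5 − 6q) − (107 + 3.5q) = 30 → q' = 3.6316.
Δq = 6.7895 − 3.6316 = 3.1579; the wedge equals the tax, 30.
The triangle = ½ × 3.1579 × 30 = €47.37 million.

€47.37 million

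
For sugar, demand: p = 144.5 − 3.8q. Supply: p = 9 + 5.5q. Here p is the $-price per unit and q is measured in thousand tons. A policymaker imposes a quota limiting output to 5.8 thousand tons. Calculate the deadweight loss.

$357.64 thousand

Competitive equilibrium: 144.5 − 3.8q = 9 + 5.5q → q* = 14.5699, p* = 89.1344.
At q = 5.8: demand price = 144.5 − 3.8·5.8 = 122.46; supply price = 9 + 5.5·5.8 = 40.9.
Δq = 14.5699 − 5.8 = 8.7699; wedge = 122.46 − 40.9 = 81.56.
Welfare loss = ½ × 8.7699 × 81.56 = $357.64 thousand.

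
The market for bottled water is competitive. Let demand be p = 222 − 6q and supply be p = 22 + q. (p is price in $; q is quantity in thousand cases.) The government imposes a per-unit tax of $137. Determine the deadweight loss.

$1340.64 thousand

Competitive equilibrium: 222 − 6q = 22 + q → q* = 28.5714, p* = 50.5714.
With the tax, the buyer price exceeds the seller price by 137: (222 − 6q) − (22 + q) = 137 → q' = 9.
Δq = 28.5714 − 9 = 19.5714; the wedge equals the tax, 137.
Deadweight loss = ½ × 19.5714 × 137 = $1340.64 thousand.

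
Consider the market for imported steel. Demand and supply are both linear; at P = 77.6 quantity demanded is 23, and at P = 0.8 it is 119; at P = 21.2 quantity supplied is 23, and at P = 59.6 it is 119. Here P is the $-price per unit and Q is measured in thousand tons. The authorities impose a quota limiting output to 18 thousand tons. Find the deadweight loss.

$1622.40 thousand

Demand slope = (0.8 − 77.6)/(119 − 23) = −0.8, so P = 96 − 0.8Q.
Supply slope = (59.6 − 21.2)/(119 − 23) = 0.4, so P = 12 + 0.4Q.
Competitive equilibrium: 96 − 0.8Q = 12 + 0.4Q → Q* = 70, P* = 40.
At Q = 18: demand price = 96 − 0.8·18 = 81.6; supply price = 12 + 0.4·18 = 19.2.
ΔQ = 70 − 18 = 52; wedge = 81.6 − 19.2 = 62.4.
DWL = ½ × 52 × 62.4 = $1622.40 thousand.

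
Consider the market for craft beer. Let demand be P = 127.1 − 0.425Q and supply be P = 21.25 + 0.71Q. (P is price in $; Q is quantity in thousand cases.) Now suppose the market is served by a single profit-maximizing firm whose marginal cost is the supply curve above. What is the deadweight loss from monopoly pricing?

$366.34 thousand

Competitive equilibrium: 127.1 − 0.425Q = 21.25 + 0.71Q → Q* = 93.2599, P* = 87.4645.
Marginal revenue: MR = 127.1 − 0.85Q. Set MR = MC: 127.1 − 0.85Q = 21.25 + 0.71Q → Q_m = 67.8526.
Price P_m = 127.1 − 0.425·67.8526 = 98.2626; MC(Q_m) = 21.25 + 0.71·67.8526 = 69.4253.
Competitive Q* = 93.2599, so ΔQ = 25.4073; wedge = 98.2626 − 69.4253 = 28.8373.
Deadweight loss = ½ × 25.4073 × 28.8373 = $366.34 thousand.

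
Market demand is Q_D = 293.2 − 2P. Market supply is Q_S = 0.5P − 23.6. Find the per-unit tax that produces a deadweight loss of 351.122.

In inverse form: demand P = 146.6 − 0.5Q, supply P = 47.2 + 2Q.
Competitive equilibrium: 146.6 − 0.5Q = 47.2 + 2Q → Q* = 39.76, P* = 126.72.
A tax t gives ΔQ = t/2.5 and wedge t, so DWL = t²/5.
t²/5 = 351.122 → t² = 1755.61 → t = 41.9.

41.9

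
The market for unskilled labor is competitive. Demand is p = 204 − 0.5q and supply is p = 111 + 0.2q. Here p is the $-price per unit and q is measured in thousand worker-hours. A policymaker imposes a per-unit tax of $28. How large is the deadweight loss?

$560 thousand

Competitive equilibrium: 204 − 0.5q = 111 + 0.2q → q* = 132.8571, p* = 137.5714.
With the tax, the buyer price exceeds the seller price by 28: (204 − 0.5q) − (111 + 0.2q) = 28 → q' = 92.8571.
Δq = 132.8571 − 92.8571 = 40; the wedge equals the tax, 28.
Welfare loss = ½ × 40 × 28 = $560 thousand.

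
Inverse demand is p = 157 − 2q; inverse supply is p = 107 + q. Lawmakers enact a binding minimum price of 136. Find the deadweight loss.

Competitive equilibrium: 157 − 2q = 107 + q → q* = 16.6667, p* = 123.6667.
At the floor p = 136, quantity demanded = (157 − 136)/2 = 10.5.
Sellers' marginal cost at q' = 10.5: 107 + 1·10.5 = 117.5.
Δq = 16.6667 − 10.5 = 6.1667; wedge = 136 − 117.5 = 18.5.
The triangle = ½ × 6.1667 × 18.5 = 57.04.

57.04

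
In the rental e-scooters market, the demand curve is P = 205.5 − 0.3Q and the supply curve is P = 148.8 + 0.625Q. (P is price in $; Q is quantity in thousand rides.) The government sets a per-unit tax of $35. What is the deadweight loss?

Competitive equilibrium: 205.5 − 0.3Q = 148.8 + 0.625Q → Q* = 61.2973, P* = 187.1108.
With the tax, the buyer price exceeds the seller price by 35: (205.5 − 0.3Q) − (148.8 + 0.625Q) = 35 → Q' = 23.4595.
ΔQ = 61.2973 − 23.4595 = 37.8378; the wedge equals the tax, 35.
The triangle = ½ × 37.8378 × 35 = $662.16 thousand.

$662.16 thousand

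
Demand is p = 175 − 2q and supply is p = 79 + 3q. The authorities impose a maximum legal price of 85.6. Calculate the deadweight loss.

Competitive equilibrium: 175 − 2q = 79 + 3q → q* = 19.2, p* = 136.6.
At the ceiling p = 85.6, quantity supplied = (85.6 − 79)/3 = 2.2.
Willingness to pay at q' = 2.2: 175 − 2·2.2 = 170.6.
Δq = 19.2 − 2.2 = 17; wedge = 170.6 − 85.6 = 85.
Welfare loss = ½ × 17 × 85 = 722.50.

722.50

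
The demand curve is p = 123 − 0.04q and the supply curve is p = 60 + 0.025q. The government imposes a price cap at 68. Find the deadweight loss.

13698.77

Competitive equilibrium: 123 − 0.04q = 60 + 0.025q → q* = 969.2308, p* = 84.2308.
At the ceiling p = 68, quantity supplied = (68 − 60)/0.025 = 320.
Willingness to pay at q' = 320: 123 − 0.04·320 = 110.2.
Δq = 969.2308 − 320 = 649.2308; wedge = 110.2 − 68 = 42.2.
The triangle = ½ × 649.2308 × 42.2 = 13698.77.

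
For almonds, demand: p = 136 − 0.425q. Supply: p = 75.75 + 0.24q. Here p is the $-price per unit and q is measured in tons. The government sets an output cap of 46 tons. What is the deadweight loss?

$661.44

Competitive equilibrium: 136 − 0.425q = 75.75 + 0.24q → q* = 90.6015, p* = 97.4944.
At q = 46: demand price = 136 − 0.425·46 = 116.45; supply price = 75.75 + 0.24·46 = 86.79.
Δq = 90.6015 − 46 = 44.6015; wedge = 116.45 − 86.79 = 29.66.
DWL = ½ × 44.6015 × 29.66 = $661.44.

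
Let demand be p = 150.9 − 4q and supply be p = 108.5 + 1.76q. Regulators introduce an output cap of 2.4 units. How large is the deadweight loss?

Competitive equilibrium: 150.9 − 4q = 108.5 + 1.76q → q* = 7.3611, p* = 121.4556.
At q = 2.4: demand price = 150.9 − 4·2.4 = 141.3; supply price = 108.5 + 1.76·2.4 = 112.724.
Δq = 7.3611 − 2.4 = 4.9611; wedge = 141.3 − 112.724 = 28.576.
DWL = ½ × 4.9611 × 28.576 = 70.88.

70.88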